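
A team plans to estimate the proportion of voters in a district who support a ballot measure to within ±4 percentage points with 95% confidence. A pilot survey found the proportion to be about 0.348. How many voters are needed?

545

For a proportion with margin E = 0.04 at 95% confidence, z = 1.960.
n = p̂(1−p̂)(z/E)² = 0.348 × 0.652 × (1.960/0.04)² = 544.78
Round up: n = 545.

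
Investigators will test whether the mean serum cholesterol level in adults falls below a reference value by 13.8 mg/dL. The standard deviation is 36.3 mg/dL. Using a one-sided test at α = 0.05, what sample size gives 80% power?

n = 43

For a one-sample z-test, n = ((z_α + z_β)·σ/δ)².
z_α = 1.645 (one-sided α = 0.05); z_β = 0.842 (power 80% → β = 0.2).
n = (2.487 × 36.3 / 13.8)² = 42.80
Round up: n = 43.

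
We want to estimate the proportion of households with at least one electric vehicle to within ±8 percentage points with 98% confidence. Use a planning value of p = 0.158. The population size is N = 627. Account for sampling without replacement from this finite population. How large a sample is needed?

For a proportion with margin E = 0.08 at 98% confidence, z = 2.326.
n = p̂(1−p̂)(z/E)² = 0.158 × 0.842 × (2.326/0.08)² = 112.46 — call this n₀.
Finite-population correction with N = 627: n = n₀ / (1 + (n₀−1)/N) = 112.46 / 1.178 = 95.47
Round up: n = 96.

96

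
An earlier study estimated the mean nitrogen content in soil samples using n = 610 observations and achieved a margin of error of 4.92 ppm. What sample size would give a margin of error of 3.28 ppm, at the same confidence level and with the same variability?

Margin of error scales as 1/√n, so n₂ = n₁·(E₁/E₂)².
n₂ = 610 × (4.92/3.28)² = 610 × 2.25 = 1372.50
Round up: n₂ = 1373.

n = 1373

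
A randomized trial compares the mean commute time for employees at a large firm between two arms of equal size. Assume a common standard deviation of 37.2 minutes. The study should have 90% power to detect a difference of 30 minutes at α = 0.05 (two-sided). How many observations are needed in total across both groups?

For two equal groups, n per group = 2·((z_{α/2} + z_β)·σ/δ)².
z_{α/2} = 1.960; z_β = 1.282 (power 90%).
n = 2 × (3.242 × 37.2 / 30)² = 2 × 16.16 = 32.32
Round up: n = 33 per group.
Total across both groups: 2 × 33 = 66.

66 total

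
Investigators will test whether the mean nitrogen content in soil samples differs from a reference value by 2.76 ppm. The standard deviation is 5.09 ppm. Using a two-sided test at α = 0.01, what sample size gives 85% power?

n = 45

For a one-sample z-test, n = ((z_{α/2} + z_β)·σ/δ)².
z_{α/2} = 2.576 (two-sided α = 0.01); z_β = 1.036 (power 85% → β = 0.15).
n = (3.612 × 5.09 / 2.76)² = 44.37
Round up: n = 45.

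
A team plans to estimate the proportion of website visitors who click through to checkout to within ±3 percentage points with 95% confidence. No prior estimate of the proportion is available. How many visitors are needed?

n = 1068

For a proportion with margin E = 0.03 at 95% confidence, z = 1.960.
With no prior estimate, use p = 0.5, which maximizes p(1−p) at 0.25.
n = 0.25 × (z/E)² = 0.25 × (1.960/0.03)² = 1067.11
Round up: n = 1068.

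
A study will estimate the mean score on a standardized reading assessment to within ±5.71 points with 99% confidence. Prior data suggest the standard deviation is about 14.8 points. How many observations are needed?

n = 45

For a mean, the margin of error is E = z·σ/√n, so n = (zσ/E)².
At 99% confidence, z = 2.576.
n = (2.576 × 14.8 / 5.71)² = 44.58
Round up: n = 45.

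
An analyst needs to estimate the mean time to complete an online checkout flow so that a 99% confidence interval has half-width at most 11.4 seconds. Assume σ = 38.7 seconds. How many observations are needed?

n = 77

For a mean, the margin of error is E = z·σ/√n, so n = (zσ/E)².
At 99% confidence, z = 2.576.
n = (2.576 × 38.7 / 11.4)² = 76.47
Round up: n = 77.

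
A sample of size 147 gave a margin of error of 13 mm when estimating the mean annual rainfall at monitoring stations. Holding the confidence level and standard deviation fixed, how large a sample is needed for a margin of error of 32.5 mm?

Margin of error scales as 1/√n, so n₂ = n₁·(E₁/E₂)².
n₂ = 147 × (13/32.5)² = 147 × 0.16 = 23.52
Round up: n₂ = 24.

24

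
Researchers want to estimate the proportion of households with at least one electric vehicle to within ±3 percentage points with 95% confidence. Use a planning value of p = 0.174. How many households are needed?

614

For a proportion with margin E = 0.03 at 95% confidence, z = 1.960.
n = p̂(1−p̂)(z/E)² = 0.174 × 0.826 × (1.960/0.03)² = 613.48
Round up: n = 614.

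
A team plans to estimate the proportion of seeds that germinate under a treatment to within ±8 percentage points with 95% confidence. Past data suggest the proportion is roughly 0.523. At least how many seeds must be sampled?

For a proportion with margin E = 0.08 at 95% confidence, z = 1.960.
n = p̂(1−p̂)(z/E)² = 0.523 × 0.477 × (1.960/0.08)² = 149.74
Round up: n = 150.

150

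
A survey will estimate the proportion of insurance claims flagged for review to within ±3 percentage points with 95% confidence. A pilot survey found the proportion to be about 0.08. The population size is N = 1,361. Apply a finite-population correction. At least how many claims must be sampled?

For a proportion with margin E = 0.03 at 95% confidence, z = 1.960.
n = p̂(1−p̂)(z/E)² = 0.08 × 0.92 × (1.960/0.03)² = 314.16 — call this n₀.
Finite-population correction with N = 1,361: n = n₀ / (1 + (n₀−1)/N) = 314.16 / 1.23 = 255.41
Round up: n = 256.

256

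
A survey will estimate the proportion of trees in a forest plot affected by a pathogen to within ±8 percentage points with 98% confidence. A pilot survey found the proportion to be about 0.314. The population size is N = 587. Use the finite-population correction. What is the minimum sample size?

For a proportion with margin E = 0.08 at 98% confidence, z = 2.326.
n = p̂(1−p̂)(z/E)² = 0.314 × 0.686 × (2.326/0.08)² = 182.09 — call this n₀.
Finite-population correction with N = 587: n = n₀ / (1 + (n₀−1)/N) = 182.09 / 1.309 = 139.11
Round up: n = 140.

140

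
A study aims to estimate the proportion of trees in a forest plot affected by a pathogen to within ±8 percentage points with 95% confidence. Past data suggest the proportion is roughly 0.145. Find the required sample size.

75

For a proportion with margin E = 0.08 at 95% confidence, z = 1.960.
n = p̂(1−p̂)(z/E)² = 0.145 × 0.855 × (1.960/0.08)² = 74.42
Round up: n = 75.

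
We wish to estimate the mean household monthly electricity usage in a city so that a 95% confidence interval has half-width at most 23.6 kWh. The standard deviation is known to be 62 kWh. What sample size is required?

27

For a mean, the margin of error is E = z·σ/√n, so n = (zσ/E)².
At 95% confidence, z = 1.960.
n = (1.960 × 62 / 23.6)² = 26.51
Round up: n = 27.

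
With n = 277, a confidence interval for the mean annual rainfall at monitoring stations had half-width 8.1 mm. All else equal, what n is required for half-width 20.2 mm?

45

Margin of error scales as 1/√n, so n₂ = n₁·(E₁/E₂)².
n₂ = 277 × (8.1/20.2)² = 277 × 0.1608 = 44.54
Round up: n₂ = 45.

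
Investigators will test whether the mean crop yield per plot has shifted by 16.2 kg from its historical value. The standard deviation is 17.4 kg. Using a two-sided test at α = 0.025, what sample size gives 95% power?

18

For a one-sample z-test, n = ((z_{α/2} + z_β)·σ/δ)².
z_{α/2} = 2.241 (two-sided α = 0.025); z_β = 1.645 (power 95% → β = 0.05).
n = (3.886 × 17.4 / 16.2)² = 17.42
Round up: n = 18.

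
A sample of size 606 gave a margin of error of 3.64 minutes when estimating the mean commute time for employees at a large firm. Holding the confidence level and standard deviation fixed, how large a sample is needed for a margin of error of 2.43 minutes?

Margin of error scales as 1/√n, so n₂ = n₁·(E₁/E₂)².
n₂ = 606 × (3.64/2.43)² = 606 × 2.244 = 1359.86
Round up: n₂ = 1360.

n = 1360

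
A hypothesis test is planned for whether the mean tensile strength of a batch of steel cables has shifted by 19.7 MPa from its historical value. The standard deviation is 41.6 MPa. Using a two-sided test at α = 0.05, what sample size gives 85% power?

41

For a one-sample z-test, n = ((z_{α/2} + z_β)·σ/δ)².
z_{α/2} = 1.960 (two-sided α = 0.05); z_β = 1.036 (power 85% → β = 0.15).
n = (2.996 × 41.6 / 19.7)² = 40.03
Round up: n = 41.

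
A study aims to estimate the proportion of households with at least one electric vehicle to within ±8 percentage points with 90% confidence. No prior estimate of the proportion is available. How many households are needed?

106

For a proportion with margin E = 0.08 at 90% confidence, z = 1.645.
With no prior estimate, use p = 0.5, which maximizes p(1−p) at 0.25.
n = 0.25 × (z/E)² = 0.25 × (1.645/0.08)² = 105.70
Round up: n = 106.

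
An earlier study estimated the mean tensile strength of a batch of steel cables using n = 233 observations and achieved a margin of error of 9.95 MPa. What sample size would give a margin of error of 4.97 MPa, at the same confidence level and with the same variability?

Margin of error scales as 1/√n, so n₂ = n₁·(E₁/E₂)².
n₂ = 233 × (9.95/4.97)² = 233 × 4.008 = 933.86
Round up: n₂ = 934.

934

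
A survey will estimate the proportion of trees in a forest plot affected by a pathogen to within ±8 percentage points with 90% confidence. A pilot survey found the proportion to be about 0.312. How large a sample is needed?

91

For a proportion with margin E = 0.08 at 90% confidence, z = 1.645.
n = p̂(1−p̂)(z/E)² = 0.312 × 0.688 × (1.645/0.08)² = 90.76
Round up: n = 91.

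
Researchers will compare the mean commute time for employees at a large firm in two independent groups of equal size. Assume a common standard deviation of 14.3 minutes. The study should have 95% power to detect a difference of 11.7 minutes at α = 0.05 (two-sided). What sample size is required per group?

39 per group

For two equal groups, n per group = 2·((z_{α/2} + z_β)·σ/δ)².
z_{α/2} = 1.960; z_β = 1.645 (power 95%).
n = 2 × (3.605 × 14.3 / 11.7)² = 2 × 19.41 = 38.82
Round up: n = 39 per group.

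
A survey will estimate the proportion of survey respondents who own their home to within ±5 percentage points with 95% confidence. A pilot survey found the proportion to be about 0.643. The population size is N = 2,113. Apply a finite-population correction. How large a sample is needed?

For a proportion with margin E = 0.05 at 95% confidence, z = 1.960.
n = p̂(1−p̂)(z/E)² = 0.643 × 0.357 × (1.960/0.05)² = 352.74 — call this n₀.
Finite-population correction with N = 2,113: n = n₀ / (1 + (n₀−1)/N) = 352.74 / 1.166 = 302.52
Round up: n = 303.

n = 303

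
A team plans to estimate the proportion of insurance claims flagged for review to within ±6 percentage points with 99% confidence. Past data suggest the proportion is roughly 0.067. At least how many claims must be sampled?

For a proportion with margin E = 0.06 at 99% confidence, z = 2.576.
n = p̂(1−p̂)(z/E)² = 0.067 × 0.933 × (2.576/0.06)² = 115.22
Round up: n = 116.

116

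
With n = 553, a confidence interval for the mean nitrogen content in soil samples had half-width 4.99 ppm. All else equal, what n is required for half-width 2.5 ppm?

Margin of error scales as 1/√n, so n₂ = n₁·(E₁/E₂)².
n₂ = 553 × (4.99/2.5)² = 553 × 3.984 = 2203.15
Round up: n₂ = 2204.

n = 2204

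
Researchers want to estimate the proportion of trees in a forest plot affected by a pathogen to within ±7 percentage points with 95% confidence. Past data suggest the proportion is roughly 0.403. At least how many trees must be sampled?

For a proportion with margin E = 0.07 at 95% confidence, z = 1.960.
n = p̂(1−p̂)(z/E)² = 0.403 × 0.597 × (1.960/0.07)² = 188.62
Round up: n = 189.

189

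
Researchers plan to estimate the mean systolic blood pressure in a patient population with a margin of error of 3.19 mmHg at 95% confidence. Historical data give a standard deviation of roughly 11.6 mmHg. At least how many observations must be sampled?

51

For a mean, the margin of error is E = z·σ/√n, so n = (zσ/E)².
At 95% confidence, z = 1.960.
n = (1.960 × 11.6 / 3.19)² = 50.80
Round up: n = 51.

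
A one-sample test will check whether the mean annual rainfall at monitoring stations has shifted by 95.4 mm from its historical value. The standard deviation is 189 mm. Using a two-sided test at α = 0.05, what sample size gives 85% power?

For a one-sample z-test, n = ((z_{α/2} + z_β)·σ/δ)².
z_{α/2} = 1.960 (two-sided α = 0.05); z_β = 1.036 (power 85% → β = 0.15).
n = (2.996 × 189 / 95.4)² = 35.23
Round up: n = 36.

36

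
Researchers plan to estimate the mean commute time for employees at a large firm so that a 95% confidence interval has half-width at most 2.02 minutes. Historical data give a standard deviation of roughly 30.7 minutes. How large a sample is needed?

n = 888

For a mean, the margin of error is E = z·σ/√n, so n = (zσ/E)².
At 95% confidence, z = 1.960.
n = (1.960 × 30.7 / 2.02)² = 887.33
Round up: n = 888.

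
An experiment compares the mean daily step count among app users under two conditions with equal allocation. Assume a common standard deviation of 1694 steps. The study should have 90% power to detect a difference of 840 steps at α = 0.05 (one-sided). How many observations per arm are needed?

70 per group

For two equal groups, n per group = 2·((z_α + z_β)·σ/δ)².
z_α = 1.645; z_β = 1.282 (power 90%).
n = 2 × (2.927 × 1694 / 840)² = 2 × 34.84 = 69.68
Round up: n = 70 per group.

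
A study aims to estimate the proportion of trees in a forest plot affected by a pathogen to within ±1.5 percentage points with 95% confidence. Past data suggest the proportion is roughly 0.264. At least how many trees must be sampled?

For a proportion with margin E = 0.015 at 95% confidence, z = 1.960.
n = p̂(1−p̂)(z/E)² = 0.264 × 0.736 × (1.960/0.015)² = 3317.50
Round up: n = 3318.

3318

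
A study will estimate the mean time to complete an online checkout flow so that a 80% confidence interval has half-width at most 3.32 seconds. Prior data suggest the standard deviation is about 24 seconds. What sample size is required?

For a mean, the margin of error is E = z·σ/√n, so n = (zσ/E)².
At 80% confidence, z = 1.282.
n = (1.282 × 24 / 3.32)² = 85.89
Round up: n = 86.

86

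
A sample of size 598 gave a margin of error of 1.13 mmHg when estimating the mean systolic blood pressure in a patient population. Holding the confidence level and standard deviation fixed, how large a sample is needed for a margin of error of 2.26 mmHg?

150

Margin of error scales as 1/√n, so n₂ = n₁·(E₁/E₂)².
n₂ = 598 × (1.13/2.26)² = 598 × 0.25 = 149.50
Round up: n₂ = 150.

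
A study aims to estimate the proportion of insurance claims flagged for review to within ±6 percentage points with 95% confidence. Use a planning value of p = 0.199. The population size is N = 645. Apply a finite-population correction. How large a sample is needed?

135

For a proportion with margin E = 0.06 at 95% confidence, z = 1.960.
n = p̂(1−p̂)(z/E)² = 0.199 × 0.801 × (1.960/0.06)² = 170.10 — call this n₀.
Finite-population correction with N = 645: n = n₀ / (1 + (n₀−1)/N) = 170.10 / 1.262 = 134.79
Round up: n = 135.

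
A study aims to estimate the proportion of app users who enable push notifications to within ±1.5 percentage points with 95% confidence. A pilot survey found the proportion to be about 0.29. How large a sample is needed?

n = 3516

For a proportion with margin E = 0.015 at 95% confidence, z = 1.960.
n = p̂(1−p̂)(z/E)² = 0.29 × 0.71 × (1.960/0.015)² = 3515.49
Round up: n = 3516.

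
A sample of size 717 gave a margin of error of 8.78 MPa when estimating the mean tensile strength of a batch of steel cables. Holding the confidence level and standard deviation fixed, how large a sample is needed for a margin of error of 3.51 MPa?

n = 4487

Margin of error scales as 1/√n, so n₂ = n₁·(E₁/E₂)².
n₂ = 717 × (8.78/3.51)² = 717 × 6.257 = 4486.27
Round up: n₂ = 4487.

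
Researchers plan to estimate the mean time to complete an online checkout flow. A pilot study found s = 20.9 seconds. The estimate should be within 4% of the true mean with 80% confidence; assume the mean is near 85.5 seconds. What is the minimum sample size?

62

For a mean, the margin of error is E = z·σ/√n, so n = (zσ/E)².
At 80% confidence, z = 1.282.
E = 4% of 85.5 = 3.42 seconds.
n = (1.282 × 20.9 / 3.42)² = 61.38
Round up: n = 62.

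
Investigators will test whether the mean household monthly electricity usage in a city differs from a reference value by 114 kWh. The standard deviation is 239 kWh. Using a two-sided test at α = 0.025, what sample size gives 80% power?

42

For a one-sample z-test, n = ((z_{α/2} + z_β)·σ/δ)².
z_{α/2} = 2.241 (two-sided α = 0.025); z_β = 0.842 (power 80% → β = 0.2).
n = (3.083 × 239 / 114)² = 41.78
Round up: n = 42.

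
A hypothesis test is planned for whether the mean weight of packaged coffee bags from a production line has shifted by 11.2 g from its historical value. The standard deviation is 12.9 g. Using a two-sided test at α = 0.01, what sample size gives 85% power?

18

For a one-sample z-test, n = ((z_{α/2} + z_β)·σ/δ)².
z_{α/2} = 2.576 (two-sided α = 0.01); z_β = 1.036 (power 85% → β = 0.15).
n = (3.612 × 12.9 / 11.2)² = 17.31
Round up: n = 18.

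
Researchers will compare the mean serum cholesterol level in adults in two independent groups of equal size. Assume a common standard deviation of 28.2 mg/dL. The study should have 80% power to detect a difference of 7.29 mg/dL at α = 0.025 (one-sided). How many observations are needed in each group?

For two equal groups, n per group = 2·((z_α + z_β)·σ/δ)².
z_α = 1.960; z_β = 0.842 (power 80%).
n = 2 × (2.802 × 28.2 / 7.29)² = 2 × 117.48 = 234.96
Round up: n = 235 per group.

235 per group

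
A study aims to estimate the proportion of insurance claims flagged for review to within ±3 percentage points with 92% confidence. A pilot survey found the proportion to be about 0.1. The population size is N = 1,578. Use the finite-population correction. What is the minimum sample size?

For a proportion with margin E = 0.03 at 92% confidence, z = 1.751.
n = p̂(1−p̂)(z/E)² = 0.1 × 0.9 × (1.751/0.03)² = 306.60 — call this n₀.
Finite-population correction with N = 1,578: n = n₀ / (1 + (n₀−1)/N) = 306.60 / 1.194 = 256.78
Round up: n = 257.

257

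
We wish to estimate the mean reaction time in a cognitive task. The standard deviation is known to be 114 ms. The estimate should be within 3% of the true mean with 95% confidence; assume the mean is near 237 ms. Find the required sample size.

For a mean, the margin of error is E = z·σ/√n, so n = (zσ/E)².
At 95% confidence, z = 1.960.
E = 3% of 237 = 7.11 ms.
n = (1.960 × 114 / 7.11)² = 987.60
Round up: n = 988.

n = 988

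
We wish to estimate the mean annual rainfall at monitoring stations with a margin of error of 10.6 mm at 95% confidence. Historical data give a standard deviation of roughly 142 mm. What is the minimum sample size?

For a mean, the margin of error is E = z·σ/√n, so n = (zσ/E)².
At 95% confidence, z = 1.960.
n = (1.960 × 142 / 10.6)² = 689.41
Round up: n = 690.

690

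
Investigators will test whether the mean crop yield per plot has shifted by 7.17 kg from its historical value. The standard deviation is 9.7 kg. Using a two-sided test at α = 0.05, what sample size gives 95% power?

For a one-sample z-test, n = ((z_{α/2} + z_β)·σ/δ)².
z_{α/2} = 1.960 (two-sided α = 0.05); z_β = 1.645 (power 95% → β = 0.05).
n = (3.605 × 9.7 / 7.17)² = 23.79
Round up: n = 24.

n = 24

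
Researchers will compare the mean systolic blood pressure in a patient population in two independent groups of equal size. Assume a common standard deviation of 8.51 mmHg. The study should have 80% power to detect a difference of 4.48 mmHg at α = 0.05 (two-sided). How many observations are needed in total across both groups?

114 total

For two equal groups, n per group = 2·((z_{α/2} + z_β)·σ/δ)².
z_{α/2} = 1.960; z_β = 0.842 (power 80%).
n = 2 × (2.802 × 8.51 / 4.48)² = 2 × 28.33 = 56.66
Round up: n = 57 per group.
Total across both groups: 2 × 57 = 114.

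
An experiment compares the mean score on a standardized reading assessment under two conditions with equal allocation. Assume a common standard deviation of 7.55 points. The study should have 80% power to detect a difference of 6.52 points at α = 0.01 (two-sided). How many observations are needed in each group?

For two equal groups, n per group = 2·((z_{α/2} + z_β)·σ/δ)².
z_{α/2} = 2.576; z_β = 0.842 (power 80%).
n = 2 × (3.418 × 7.55 / 6.52)² = 2 × 15.67 = 31.34
Round up: n = 32 per group.

32 per group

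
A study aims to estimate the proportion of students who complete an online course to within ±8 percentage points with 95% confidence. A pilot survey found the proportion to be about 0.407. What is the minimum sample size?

145

For a proportion with margin E = 0.08 at 95% confidence, z = 1.960.
n = p̂(1−p̂)(z/E)² = 0.407 × 0.593 × (1.960/0.08)² = 144.87
Round up: n = 145.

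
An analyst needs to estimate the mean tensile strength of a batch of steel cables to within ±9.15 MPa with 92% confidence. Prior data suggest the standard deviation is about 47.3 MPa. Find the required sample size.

For a mean, the margin of error is E = z·σ/√n, so n = (zσ/E)².
At 92% confidence, z = 1.751.
n = (1.751 × 47.3 / 9.15)² = 81.93
Round up: n = 82.

82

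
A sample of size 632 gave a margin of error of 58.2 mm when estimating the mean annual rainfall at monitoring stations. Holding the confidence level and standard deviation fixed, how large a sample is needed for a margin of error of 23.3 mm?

n = 3944

Margin of error scales as 1/√n, so n₂ = n₁·(E₁/E₂)².
n₂ = 632 × (58.2/23.3)² = 632 × 6.239 = 3943.05
Round up: n₂ = 3944.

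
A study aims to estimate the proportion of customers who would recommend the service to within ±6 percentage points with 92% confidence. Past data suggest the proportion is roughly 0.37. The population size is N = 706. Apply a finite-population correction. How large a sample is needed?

n = 156

For a proportion with margin E = 0.06 at 92% confidence, z = 1.751.
n = p̂(1−p̂)(z/E)² = 0.37 × 0.63 × (1.751/0.06)² = 198.52 — call this n₀.
Finite-population correction with N = 706: n = n₀ / (1 + (n₀−1)/N) = 198.52 / 1.28 = 155.09
Round up: n = 156.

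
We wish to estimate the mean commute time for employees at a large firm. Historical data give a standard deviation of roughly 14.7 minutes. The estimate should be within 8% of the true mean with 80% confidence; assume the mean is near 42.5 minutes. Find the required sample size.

For a mean, the margin of error is E = z·σ/√n, so n = (zσ/E)².
At 80% confidence, z = 1.282.
E = 8% of 42.5 = 3.4 minutes.
n = (1.282 × 14.7 / 3.4)² = 30.72
Round up: n = 31.

31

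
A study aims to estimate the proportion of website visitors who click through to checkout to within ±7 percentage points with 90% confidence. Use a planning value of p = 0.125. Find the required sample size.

For a proportion with margin E = 0.07 at 90% confidence, z = 1.645.
n = p̂(1−p̂)(z/E)² = 0.125 × 0.875 × (1.645/0.07)² = 60.40
Round up: n = 61.

61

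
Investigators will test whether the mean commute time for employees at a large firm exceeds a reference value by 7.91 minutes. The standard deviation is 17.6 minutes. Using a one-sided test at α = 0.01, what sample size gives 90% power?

n = 65

For a one-sample z-test, n = ((z_α + z_β)·σ/δ)².
z_α = 2.326 (one-sided α = 0.01); z_β = 1.282 (power 90% → β = 0.1).
n = (3.608 × 17.6 / 7.91)² = 64.45
Round up: n = 65.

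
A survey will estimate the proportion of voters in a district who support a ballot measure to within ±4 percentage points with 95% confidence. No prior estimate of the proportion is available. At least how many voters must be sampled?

For a proportion with margin E = 0.04 at 95% confidence, z = 1.960.
With no prior estimate, use p = 0.5, which maximizes p(1−p) at 0.25.
n = 0.25 × (z/E)² = 0.25 × (1.960/0.04)² = 600.25
Round up: n = 601.

601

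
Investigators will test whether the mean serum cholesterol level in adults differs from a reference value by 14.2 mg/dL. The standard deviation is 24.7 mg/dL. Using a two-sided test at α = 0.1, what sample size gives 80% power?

19

For a one-sample z-test, n = ((z_{α/2} + z_β)·σ/δ)².
z_{α/2} = 1.645 (two-sided α = 0.1); z_β = 0.842 (power 80% → β = 0.2).
n = (2.487 × 24.7 / 14.2)² = 18.71
Round up: n = 19.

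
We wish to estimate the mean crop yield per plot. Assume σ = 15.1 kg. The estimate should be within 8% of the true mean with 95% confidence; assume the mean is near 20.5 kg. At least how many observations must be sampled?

For a mean, the margin of error is E = z·σ/√n, so n = (zσ/E)².
At 95% confidence, z = 1.960.
E = 8% of 20.5 = 1.64 kg.
n = (1.960 × 15.1 / 1.64)² = 325.67
Round up: n = 326.

326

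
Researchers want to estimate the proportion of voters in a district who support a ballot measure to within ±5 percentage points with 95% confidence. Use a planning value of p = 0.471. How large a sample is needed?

For a proportion with margin E = 0.05 at 95% confidence, z = 1.960.
n = p̂(1−p̂)(z/E)² = 0.471 × 0.529 × (1.960/0.05)² = 382.87
Round up: n = 383.

383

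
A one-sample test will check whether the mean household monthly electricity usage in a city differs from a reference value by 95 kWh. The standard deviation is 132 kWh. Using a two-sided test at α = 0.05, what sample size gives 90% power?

For a one-sample z-test, n = ((z_{α/2} + z_β)·σ/δ)².
z_{α/2} = 1.960 (two-sided α = 0.05); z_β = 1.282 (power 90% → β = 0.1).
n = (3.242 × 132 / 95)² = 20.29
Round up: n = 21.

21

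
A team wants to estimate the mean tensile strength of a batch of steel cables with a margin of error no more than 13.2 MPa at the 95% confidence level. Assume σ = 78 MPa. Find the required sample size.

n = 135

For a mean, the margin of error is E = z·σ/√n, so n = (zσ/E)².
At 95% confidence, z = 1.960.
n = (1.960 × 78 / 13.2)² = 134.14
Round up: n = 135.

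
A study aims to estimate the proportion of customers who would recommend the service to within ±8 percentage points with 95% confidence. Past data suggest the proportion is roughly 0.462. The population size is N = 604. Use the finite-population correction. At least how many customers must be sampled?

For a proportion with margin E = 0.08 at 95% confidence, z = 1.960.
n = p̂(1−p̂)(z/E)² = 0.462 × 0.538 × (1.960/0.08)² = 149.20 — call this n₀.
Finite-population correction with N = 604: n = n₀ / (1 + (n₀−1)/N) = 149.20 / 1.245 = 119.84
Round up: n = 120.

120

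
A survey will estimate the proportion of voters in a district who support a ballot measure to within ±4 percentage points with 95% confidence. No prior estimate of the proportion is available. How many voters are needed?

601

For a proportion with margin E = 0.04 at 95% confidence, z = 1.960.
With no prior estimate, use p = 0.5, which maximizes p(1−p) at 0.25.
n = 0.25 × (z/E)² = 0.25 × (1.960/0.04)² = 600.25
Round up: n = 601.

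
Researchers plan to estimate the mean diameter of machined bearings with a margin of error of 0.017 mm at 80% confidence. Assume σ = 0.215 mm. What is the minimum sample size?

For a mean, the margin of error is E = z·σ/√n, so n = (zσ/E)².
At 80% confidence, z = 1.282.
n = (1.282 × 0.215 / 0.017)² = 262.88
Round up: n = 263.

263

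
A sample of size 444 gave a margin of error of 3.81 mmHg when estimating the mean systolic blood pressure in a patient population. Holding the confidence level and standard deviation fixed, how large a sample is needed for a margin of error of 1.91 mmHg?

Margin of error scales as 1/√n, so n₂ = n₁·(E₁/E₂)².
n₂ = 444 × (3.81/1.91)² = 444 × 3.979 = 1766.68
Round up: n₂ = 1767.

1767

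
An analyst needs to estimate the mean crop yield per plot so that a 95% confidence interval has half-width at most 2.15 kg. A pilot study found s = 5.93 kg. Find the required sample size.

For a mean, the margin of error is E = z·σ/√n, so n = (zσ/E)².
At 95% confidence, z = 1.960.
n = (1.960 × 5.93 / 2.15)² = 29.22
Round up: n = 30.

30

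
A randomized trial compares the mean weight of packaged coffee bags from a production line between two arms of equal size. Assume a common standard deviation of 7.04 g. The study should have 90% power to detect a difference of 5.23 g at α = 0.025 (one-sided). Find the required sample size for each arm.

For two equal groups, n per group = 2·((z_α + z_β)·σ/δ)².
z_α = 1.960; z_β = 1.282 (power 90%).
n = 2 × (3.242 × 7.04 / 5.23)² = 2 × 19.04 = 38.08
Round up: n = 39 per group.

39 per group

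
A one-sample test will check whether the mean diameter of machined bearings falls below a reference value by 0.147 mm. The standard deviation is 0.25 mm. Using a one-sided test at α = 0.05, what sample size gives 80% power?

18

For a one-sample z-test, n = ((z_α + z_β)·σ/δ)².
z_α = 1.645 (one-sided α = 0.05); z_β = 0.842 (power 80% → β = 0.2).
n = (2.487 × 0.25 / 0.147)² = 17.89
Round up: n = 18.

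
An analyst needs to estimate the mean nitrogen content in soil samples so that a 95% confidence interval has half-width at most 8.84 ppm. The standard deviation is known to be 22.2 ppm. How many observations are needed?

For a mean, the margin of error is E = z·σ/√n, so n = (zσ/E)².
At 95% confidence, z = 1.960.
n = (1.960 × 22.2 / 8.84)² = 24.23
Round up: n = 25.

25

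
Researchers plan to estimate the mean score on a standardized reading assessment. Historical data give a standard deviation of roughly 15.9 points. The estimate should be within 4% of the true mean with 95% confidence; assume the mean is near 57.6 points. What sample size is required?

183

For a mean, the margin of error is E = z·σ/√n, so n = (zσ/E)².
At 95% confidence, z = 1.960.
E = 4% of 57.6 = 2.304 points.
n = (1.960 × 15.9 / 2.304)² = 182.95
Round up: n = 183.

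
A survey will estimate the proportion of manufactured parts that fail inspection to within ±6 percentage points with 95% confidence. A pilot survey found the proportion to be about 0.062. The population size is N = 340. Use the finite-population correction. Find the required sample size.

53

For a proportion with margin E = 0.06 at 95% confidence, z = 1.960.
n = p̂(1−p̂)(z/E)² = 0.062 × 0.938 × (1.960/0.06)² = 62.06 — call this n₀.
Finite-population correction with N = 340: n = n₀ / (1 + (n₀−1)/N) = 62.06 / 1.18 = 52.59
Round up: n = 53.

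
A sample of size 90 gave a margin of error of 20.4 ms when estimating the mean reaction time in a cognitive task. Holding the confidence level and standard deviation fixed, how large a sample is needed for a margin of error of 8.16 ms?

Margin of error scales as 1/√n, so n₂ = n₁·(E₁/E₂)².
n₂ = 90 × (20.4/8.16)² = 90 × 6.25 = 562.50
Round up: n₂ = 563.

563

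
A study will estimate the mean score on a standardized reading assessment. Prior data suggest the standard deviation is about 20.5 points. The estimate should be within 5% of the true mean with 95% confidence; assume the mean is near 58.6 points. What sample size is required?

189

For a mean, the margin of error is E = z·σ/√n, so n = (zσ/E)².
At 95% confidence, z = 1.960.
E = 5% of 58.6 = 2.93 points.
n = (1.960 × 20.5 / 2.93)² = 188.05
Round up: n = 189.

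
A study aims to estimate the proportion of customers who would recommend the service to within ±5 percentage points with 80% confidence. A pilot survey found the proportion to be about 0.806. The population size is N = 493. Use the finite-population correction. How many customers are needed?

For a proportion with margin E = 0.05 at 80% confidence, z = 1.282.
n = p̂(1−p̂)(z/E)² = 0.806 × 0.194 × (1.282/0.05)² = 102.80 — call this n₀.
Finite-population correction with N = 493: n = n₀ / (1 + (n₀−1)/N) = 102.80 / 1.206 = 85.24
Round up: n = 86.

86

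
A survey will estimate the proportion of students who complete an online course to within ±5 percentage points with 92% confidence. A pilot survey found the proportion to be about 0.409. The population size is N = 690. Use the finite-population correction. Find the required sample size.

n = 208

For a proportion with margin E = 0.05 at 92% confidence, z = 1.751.
n = p̂(1−p̂)(z/E)² = 0.409 × 0.591 × (1.751/0.05)² = 296.44 — call this n₀.
Finite-population correction with N = 690: n = n₀ / (1 + (n₀−1)/N) = 296.44 / 1.428 = 207.59
Round up: n = 208.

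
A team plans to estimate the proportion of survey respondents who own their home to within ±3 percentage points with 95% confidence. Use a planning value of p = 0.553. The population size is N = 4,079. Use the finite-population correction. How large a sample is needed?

839

For a proportion with margin E = 0.03 at 95% confidence, z = 1.960.
n = p̂(1−p̂)(z/E)² = 0.553 × 0.447 × (1.960/0.03)² = 1055.12 — call this n₀.
Finite-population correction with N = 4,079: n = n₀ / (1 + (n₀−1)/N) = 1055.12 / 1.258 = 838.73
Round up: n = 839.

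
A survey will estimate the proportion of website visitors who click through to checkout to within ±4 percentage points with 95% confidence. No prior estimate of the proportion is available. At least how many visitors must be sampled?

n = 601

For a proportion with margin E = 0.04 at 95% confidence, z = 1.960.
With no prior estimate, use p = 0.5, which maximizes p(1−p) at 0.25.
n = 0.25 × (z/E)² = 0.25 × (1.960/0.04)² = 600.25
Round up: n = 601.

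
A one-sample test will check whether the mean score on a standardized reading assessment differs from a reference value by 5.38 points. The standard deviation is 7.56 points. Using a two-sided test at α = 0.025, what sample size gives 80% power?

For a one-sample z-test, n = ((z_{α/2} + z_β)·σ/δ)².
z_{α/2} = 2.241 (two-sided α = 0.025); z_β = 0.842 (power 80% → β = 0.2).
n = (3.083 × 7.56 / 5.38)² = 18.77
Round up: n = 19.

19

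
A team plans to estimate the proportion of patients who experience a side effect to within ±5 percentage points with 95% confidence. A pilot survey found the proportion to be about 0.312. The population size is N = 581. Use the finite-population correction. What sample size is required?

For a proportion with margin E = 0.05 at 95% confidence, z = 1.960.
n = p̂(1−p̂)(z/E)² = 0.312 × 0.688 × (1.960/0.05)² = 329.85 — call this n₀.
Finite-population correction with N = 581: n = n₀ / (1 + (n₀−1)/N) = 329.85 / 1.566 = 210.63
Round up: n = 211.

n = 211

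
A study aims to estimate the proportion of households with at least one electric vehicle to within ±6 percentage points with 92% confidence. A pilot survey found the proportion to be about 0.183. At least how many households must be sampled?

For a proportion with margin E = 0.06 at 92% confidence, z = 1.751.
n = p̂(1−p̂)(z/E)² = 0.183 × 0.817 × (1.751/0.06)² = 127.33
Round up: n = 128.

n = 128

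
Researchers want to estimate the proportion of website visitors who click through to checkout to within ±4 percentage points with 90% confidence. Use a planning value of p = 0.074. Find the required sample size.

For a proportion with margin E = 0.04 at 90% confidence, z = 1.645.
n = p̂(1−p̂)(z/E)² = 0.074 × 0.926 × (1.645/0.04)² = 115.89
Round up: n = 116.

116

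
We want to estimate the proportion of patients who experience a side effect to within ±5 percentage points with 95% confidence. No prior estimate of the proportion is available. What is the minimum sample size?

385

For a proportion with margin E = 0.05 at 95% confidence, z = 1.960.
With no prior estimate, use p = 0.5, which maximizes p(1−p) at 0.25.
n = 0.25 × (z/E)² = 0.25 × (1.960/0.05)² = 384.16
Round up: n = 385.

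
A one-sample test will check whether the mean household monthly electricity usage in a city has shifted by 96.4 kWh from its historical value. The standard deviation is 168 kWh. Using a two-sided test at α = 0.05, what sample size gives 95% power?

For a one-sample z-test, n = ((z_{α/2} + z_β)·σ/δ)².
z_{α/2} = 1.960 (two-sided α = 0.05); z_β = 1.645 (power 95% → β = 0.05).
n = (3.605 × 168 / 96.4)² = 39.47
Round up: n = 40.

n = 40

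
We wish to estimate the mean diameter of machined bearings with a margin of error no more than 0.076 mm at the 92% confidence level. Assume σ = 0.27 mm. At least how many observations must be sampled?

For a mean, the margin of error is E = z·σ/√n, so n = (zσ/E)².
At 92% confidence, z = 1.751.
n = (1.751 × 0.27 / 0.076)² = 38.70
Round up: n = 39.

n = 39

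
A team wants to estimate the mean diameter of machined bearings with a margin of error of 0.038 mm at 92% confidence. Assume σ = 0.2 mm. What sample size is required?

For a mean, the margin of error is E = z·σ/√n, so n = (zσ/E)².
At 92% confidence, z = 1.751.
n = (1.751 × 0.2 / 0.038)² = 84.93
Round up: n = 85.

85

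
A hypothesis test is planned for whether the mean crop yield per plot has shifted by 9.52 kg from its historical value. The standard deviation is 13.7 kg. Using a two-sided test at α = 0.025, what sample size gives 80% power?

n = 20

For a one-sample z-test, n = ((z_{α/2} + z_β)·σ/δ)².
z_{α/2} = 2.241 (two-sided α = 0.025); z_β = 0.842 (power 80% → β = 0.2).
n = (3.083 × 13.7 / 9.52)² = 19.68
Round up: n = 20.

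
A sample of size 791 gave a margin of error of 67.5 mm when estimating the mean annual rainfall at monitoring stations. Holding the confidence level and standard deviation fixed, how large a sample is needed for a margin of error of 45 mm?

1780

Margin of error scales as 1/√n, so n₂ = n₁·(E₁/E₂)².
n₂ = 791 × (67.5/45)² = 791 × 2.25 = 1779.75
Round up: n₂ = 1780.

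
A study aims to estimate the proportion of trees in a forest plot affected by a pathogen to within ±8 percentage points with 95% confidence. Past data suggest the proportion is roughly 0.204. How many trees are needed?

98

For a proportion with margin E = 0.08 at 95% confidence, z = 1.960.
n = p̂(1−p̂)(z/E)² = 0.204 × 0.796 × (1.960/0.08)² = 97.47
Round up: n = 98.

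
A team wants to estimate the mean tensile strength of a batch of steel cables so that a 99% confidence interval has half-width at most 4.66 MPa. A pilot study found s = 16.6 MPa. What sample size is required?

85

For a mean, the margin of error is E = z·σ/√n, so n = (zσ/E)².
At 99% confidence, z = 2.576.
n = (2.576 × 16.6 / 4.66)² = 84.20
Round up: n = 85.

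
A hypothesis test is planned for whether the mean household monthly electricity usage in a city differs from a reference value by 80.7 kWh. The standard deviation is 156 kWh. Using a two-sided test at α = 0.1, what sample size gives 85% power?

27

For a one-sample z-test, n = ((z_{α/2} + z_β)·σ/δ)².
z_{α/2} = 1.645 (two-sided α = 0.1); z_β = 1.036 (power 85% → β = 0.15).
n = (2.681 × 156 / 80.7)² = 26.86
Round up: n = 27.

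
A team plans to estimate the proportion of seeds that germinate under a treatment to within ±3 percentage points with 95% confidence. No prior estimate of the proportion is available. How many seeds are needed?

n = 1068

For a proportion with margin E = 0.03 at 95% confidence, z = 1.960.
With no prior estimate, use p = 0.5, which maximizes p(1−p) at 0.25.
n = 0.25 × (z/E)² = 0.25 × (1.960/0.03)² = 1067.11
Round up: n = 1068.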